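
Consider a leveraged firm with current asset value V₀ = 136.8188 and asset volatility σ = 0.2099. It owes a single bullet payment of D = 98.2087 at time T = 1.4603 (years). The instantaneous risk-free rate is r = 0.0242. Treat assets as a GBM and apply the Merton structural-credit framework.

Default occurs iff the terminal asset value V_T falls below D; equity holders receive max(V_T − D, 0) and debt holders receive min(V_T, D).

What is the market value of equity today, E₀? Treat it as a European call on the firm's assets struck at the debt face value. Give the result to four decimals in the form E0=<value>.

d₁ = [ln(V₀/D) + (r + σ²/2)T] / (σ√T)
   = [ln(136.8188/98.2087) + (0.0242 + 0.5·0.2099²)·1.4603] / (0.2099·√1.4603)
   = [0.331563 + 0.067508] / 0.253649 = 1.573318
d₂ = d₁ − σ√T = 1.573318 − 0.253649 = 1.319669
N(d₁) = 0.942177,  N(d₂) = 0.906527,  e^(−rT) = 0.965278
E₀ = V₀·N(d₁) − D·e^(−rT)·N(d₂)
   = 136.8188·0.942177 − 98.2087·0.965278·0.906527 = 42.969995

E0=42.9700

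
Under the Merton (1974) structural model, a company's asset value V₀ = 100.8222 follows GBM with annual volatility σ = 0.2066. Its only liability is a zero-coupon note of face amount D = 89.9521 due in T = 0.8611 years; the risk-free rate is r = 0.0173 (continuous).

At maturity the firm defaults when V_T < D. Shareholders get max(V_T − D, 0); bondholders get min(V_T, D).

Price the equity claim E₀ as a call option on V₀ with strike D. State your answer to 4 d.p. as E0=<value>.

E0=14.9041

d₁ = [ln(V₀/D) + (r + σ²/2)T] / (σ√T)
   = [ln(100.8222/89.9521) + (0.0173 + 0.5·0.2066²)·0.8611] / (0.2066·√0.8611)
   = [0.114081 + 0.033274] / 0.191715 = 0.768617
d₂ = d₁ − σ√T = 0.768617 − 0.191715 = 0.576901
N(d₁) = 0.778940,  N(d₂) = 0.717997,  e^(−rT) = 0.985213
E₀ = V₀·N(d₁) − D·e^(−rT)·N(d₂)
   = 100.8222·0.778940 − 89.9521·0.985213·0.717997 = 14.904068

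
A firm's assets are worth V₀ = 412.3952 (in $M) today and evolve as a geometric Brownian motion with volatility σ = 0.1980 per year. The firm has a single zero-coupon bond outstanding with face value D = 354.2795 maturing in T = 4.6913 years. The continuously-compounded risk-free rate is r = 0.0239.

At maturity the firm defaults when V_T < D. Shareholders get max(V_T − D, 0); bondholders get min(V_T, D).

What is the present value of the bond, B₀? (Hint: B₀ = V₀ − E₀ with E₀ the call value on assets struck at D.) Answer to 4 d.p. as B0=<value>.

B0=291.5346

d₁ = [ln(V₀/D) + (r + σ²/2)T] / (σ√T)
   = [ln(412.3952/354.2795) + (0.0239 + 0.5·0.1980²)·4.6913] / (0.1980·√4.6913)
   = [0.151896 + 0.204081] / 0.428856 = 0.830061
d₂ = d₁ − σ√T = 0.830061 − 0.428856 = 0.401205
N(d₁) = 0.796748,  N(d₂) = 0.655865,  e^(−rT) = 0.893935
E₀ = V₀·N(d₁) − D·e^(−rT)·N(d₂)
   = 412.3952·0.796748 − 354.2795·0.893935·0.655865 = 120.860557
B₀ = V₀ − E₀ = 412.3952 − 120.860557 = 291.534643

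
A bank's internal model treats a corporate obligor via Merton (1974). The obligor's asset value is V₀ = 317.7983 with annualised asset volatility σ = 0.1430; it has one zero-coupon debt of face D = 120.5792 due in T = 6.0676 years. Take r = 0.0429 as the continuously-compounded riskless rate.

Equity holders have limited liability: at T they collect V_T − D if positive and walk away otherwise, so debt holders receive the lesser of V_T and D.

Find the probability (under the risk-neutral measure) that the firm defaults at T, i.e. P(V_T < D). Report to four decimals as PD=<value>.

d₁ = [ln(V₀/D) + (r + σ²/2)T] / (σ√T)
   = [ln(317.7983/120.5792) + (0.0429 + 0.5·0.1430²)·6.0676] / (0.1430·√6.0676)
   = [0.969110 + 0.322338] / 0.352245 = 3.666338
d₂ = d₁ − σ√T = 3.666338 − 0.352245 = 3.314093
risk-neutral PD = N(−d₂) = N(-3.314093) = 0.000460

PD=0.0005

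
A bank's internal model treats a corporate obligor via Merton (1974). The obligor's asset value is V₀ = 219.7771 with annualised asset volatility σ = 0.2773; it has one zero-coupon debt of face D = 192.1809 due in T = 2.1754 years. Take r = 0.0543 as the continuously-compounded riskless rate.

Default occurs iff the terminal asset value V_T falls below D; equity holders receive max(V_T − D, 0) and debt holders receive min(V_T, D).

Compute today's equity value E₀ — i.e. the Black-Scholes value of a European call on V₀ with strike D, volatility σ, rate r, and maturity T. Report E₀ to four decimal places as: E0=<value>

d₁ = [ln(V₀/D) + (r + σ²/2)T] / (σ√T)
   = [ln(219.7771/192.1809) + (0.0543 + 0.5·0.2773²)·2.1754] / (0.2773·√2.1754)
   = [0.134177 + 0.201763] / 0.408996 = 0.821376
d₂ = d₁ − σ√T = 0.821376 − 0.408996 = 0.412380
N(d₁) = 0.794284,  N(d₂) = 0.659970,  e^(−rT) = 0.888586
E₀ = V₀·N(d₁) − D·e^(−rT)·N(d₂)
   = 219.7771·0.794284 − 192.1809·0.888586·0.659970 = 61.862976

E0=61.8630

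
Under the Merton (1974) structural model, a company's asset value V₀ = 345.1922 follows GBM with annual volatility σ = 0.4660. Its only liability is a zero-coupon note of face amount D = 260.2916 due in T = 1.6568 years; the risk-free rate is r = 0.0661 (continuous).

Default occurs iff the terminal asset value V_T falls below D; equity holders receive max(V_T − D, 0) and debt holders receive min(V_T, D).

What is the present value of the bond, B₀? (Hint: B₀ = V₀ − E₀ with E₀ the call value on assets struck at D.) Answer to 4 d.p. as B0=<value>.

B0=207.6298

d₁ = [ln(V₀/D) + (r + σ²/2)T] / (σ√T)
   = [ln(345.1922/260.2916) + (0.0661 + 0.5·0.4660²)·1.6568] / (0.4660·√1.6568)
   = [0.282299 + 0.289407] / 0.599820 = 0.953128
d₂ = d₁ − σ√T = 0.953128 − 0.599820 = 0.353308
N(d₁) = 0.829737,  N(d₂) = 0.638071,  e^(−rT) = 0.896269
E₀ = V₀·N(d₁) − D·e^(−rT)·N(d₂)
   = 345.1922·0.829737 − 260.2916·0.896269·0.638071 = 137.562385
B₀ = V₀ − E₀ = 345.1922 − 137.562385 = 207.629815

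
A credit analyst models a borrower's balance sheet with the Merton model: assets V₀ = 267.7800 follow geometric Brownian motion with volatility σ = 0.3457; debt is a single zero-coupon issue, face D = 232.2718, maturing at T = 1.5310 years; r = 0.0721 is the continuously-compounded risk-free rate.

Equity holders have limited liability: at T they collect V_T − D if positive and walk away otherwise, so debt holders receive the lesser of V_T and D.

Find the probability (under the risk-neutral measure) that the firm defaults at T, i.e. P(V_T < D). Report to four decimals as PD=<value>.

PD=0.3532

d₁ = [ln(V₀/D) + (r + σ²/2)T] / (σ√T)
   = [ln(267.7800/232.2718) + (0.0721 + 0.5·0.3457²)·1.5310] / (0.3457·√1.5310)
   = [0.142258 + 0.201869] / 0.427747 = 0.804509
d₂ = d₁ − σ√T = 0.804509 − 0.427747 = 0.376762
risk-neutral PD = N(−d₂) = N(-0.376762) = 0.353175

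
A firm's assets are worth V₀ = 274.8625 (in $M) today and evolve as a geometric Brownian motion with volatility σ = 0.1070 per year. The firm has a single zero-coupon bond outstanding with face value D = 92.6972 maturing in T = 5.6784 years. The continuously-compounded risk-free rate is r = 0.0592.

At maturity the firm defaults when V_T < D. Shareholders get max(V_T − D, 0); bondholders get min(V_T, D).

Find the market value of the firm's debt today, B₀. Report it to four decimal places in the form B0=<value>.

B0=66.2329

d₁ = [ln(V₀/D) + (r + σ²/2)T] / (σ√T)
   = [ln(274.8625/92.6972) + (0.0592 + 0.5·0.1070²)·5.6784] / (0.1070·√5.6784)
   = [1.086933 + 0.368667] / 0.254975 = 5.708806
d₂ = d₁ − σ√T = 5.708806 − 0.254975 = 5.453831
N(d₁) = 1.000000,  N(d₂) = 1.000000,  e^(−rT) = 0.714508
E₀ = V₀·N(d₁) − D·e^(−rT)·N(d₂)
   = 274.8625·1.000000 − 92.6972·0.714508·1.000000 = 208.629622
B₀ = V₀ − E₀ = 274.8625 − 208.629622 = 66.232878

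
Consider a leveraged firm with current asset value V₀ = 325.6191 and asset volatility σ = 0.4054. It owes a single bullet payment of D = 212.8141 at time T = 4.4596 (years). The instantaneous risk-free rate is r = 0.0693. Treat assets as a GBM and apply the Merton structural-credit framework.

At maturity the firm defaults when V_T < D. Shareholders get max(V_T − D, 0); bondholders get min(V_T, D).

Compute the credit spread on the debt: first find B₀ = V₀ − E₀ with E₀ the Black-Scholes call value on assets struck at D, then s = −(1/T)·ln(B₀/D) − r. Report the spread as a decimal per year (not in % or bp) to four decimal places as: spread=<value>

spread=0.0304

d₁ = [ln(V₀/D) + (r + σ²/2)T] / (σ√T)
   = [ln(325.6191/212.8141) + (0.0693 + 0.5·0.4054²)·4.4596] / (0.4054·√4.4596)
   = [0.425309 + 0.675516] / 0.856114 = 1.285839
d₂ = d₁ − σ√T = 1.285839 − 0.856114 = 0.429725
N(d₁) = 0.900750,  N(d₂) = 0.666302,  e^(−rT) = 0.734144
E₀ = V₀·N(d₁) − D·e^(−rT)·N(d₂)
   = 325.6191·0.900750 − 212.8141·0.734144·0.666302 = 189.201044
B₀ = V₀ − E₀ = 325.6191 − 189.201044 = 136.418056
spread = −(1/T)·ln(B₀/D) − r = −(1/4.4596)·ln(136.418056/212.8141) − 0.0693 = 0.03041632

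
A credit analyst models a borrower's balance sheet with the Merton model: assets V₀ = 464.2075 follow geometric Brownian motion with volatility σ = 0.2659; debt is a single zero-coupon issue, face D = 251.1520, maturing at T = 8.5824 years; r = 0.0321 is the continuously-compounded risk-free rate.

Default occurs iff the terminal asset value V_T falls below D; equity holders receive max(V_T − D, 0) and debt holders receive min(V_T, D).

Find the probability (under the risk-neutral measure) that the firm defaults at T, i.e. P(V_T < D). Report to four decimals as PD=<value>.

d₁ = [ln(V₀/D) + (r + σ²/2)T] / (σ√T)
   = [ln(464.2075/251.1520) + (0.0321 + 0.5·0.2659²)·8.5824] / (0.2659·√8.5824)
   = [0.614273 + 0.578895] / 0.778974 = 1.531719
d₂ = d₁ − σ√T = 1.531719 − 0.778974 = 0.752745
risk-neutral PD = N(−d₂) = N(-0.752745) = 0.225802

PD=0.2258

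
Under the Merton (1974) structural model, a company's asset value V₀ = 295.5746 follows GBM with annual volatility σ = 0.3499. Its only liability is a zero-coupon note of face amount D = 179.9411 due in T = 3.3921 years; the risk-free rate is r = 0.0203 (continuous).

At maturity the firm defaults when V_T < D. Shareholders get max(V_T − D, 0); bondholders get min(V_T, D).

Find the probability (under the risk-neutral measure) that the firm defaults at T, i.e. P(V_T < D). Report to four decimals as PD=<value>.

d₁ = [ln(V₀/D) + (r + σ²/2)T] / (σ√T)
   = [ln(295.5746/179.9411) + (0.0203 + 0.5·0.3499²)·3.3921] / (0.3499·√3.3921)
   = [0.496292 + 0.276507] / 0.644434 = 1.199190
d₂ = d₁ − σ√T = 1.199190 − 0.644434 = 0.554757
risk-neutral PD = N(−d₂) = N(-0.554757) = 0.289531

PD=0.2895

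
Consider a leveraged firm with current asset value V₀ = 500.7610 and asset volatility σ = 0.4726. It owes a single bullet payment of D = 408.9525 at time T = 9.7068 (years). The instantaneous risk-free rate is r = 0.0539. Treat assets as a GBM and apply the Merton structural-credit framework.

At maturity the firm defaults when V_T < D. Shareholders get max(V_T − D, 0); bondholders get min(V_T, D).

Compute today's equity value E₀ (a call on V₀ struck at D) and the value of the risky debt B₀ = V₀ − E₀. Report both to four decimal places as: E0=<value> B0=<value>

E0=348.0372 B0=152.7238

d₁ = [ln(V₀/D) + (r + σ²/2)T] / (σ√T)
   = [ln(500.7610/408.9525) + (0.0539 + 0.5·0.4726²)·9.7068] / (0.4726·√9.7068)
   = [0.202530 + 1.607207] / 1.472420 = 1.229090
d₂ = d₁ − σ√T = 1.229090 − 1.472420 = -0.243330
N(d₁) = 0.890481,  N(d₂) = 0.403875,  e^(−rT) = 0.592623
E₀ = V₀·N(d₁) − D·e^(−rT)·N(d₂)
   = 500.7610·0.890481 − 408.9525·0.592623·0.403875 = 348.037166
B₀ = V₀ − E₀ = 500.7610 − 348.037166 = 152.723834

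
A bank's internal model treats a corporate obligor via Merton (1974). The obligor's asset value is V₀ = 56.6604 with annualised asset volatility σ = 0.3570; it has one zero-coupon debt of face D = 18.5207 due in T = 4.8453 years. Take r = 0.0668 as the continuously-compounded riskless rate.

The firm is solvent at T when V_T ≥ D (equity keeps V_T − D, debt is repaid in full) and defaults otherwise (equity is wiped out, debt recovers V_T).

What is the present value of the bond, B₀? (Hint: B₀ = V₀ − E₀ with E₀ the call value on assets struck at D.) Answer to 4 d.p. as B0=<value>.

d₁ = [ln(V₀/D) + (r + σ²/2)T] / (σ√T)
   = [ln(56.6604/18.5207) + (0.0668 + 0.5·0.3570²)·4.8453] / (0.3570·√4.8453)
   = [1.118187 + 0.632430] / 0.785830 = 2.227730
d₂ = d₁ − σ√T = 2.227730 − 0.785830 = 1.441900
N(d₁) = 0.987051,  N(d₂) = 0.925335,  e^(−rT) = 0.723492
E₀ = V₀·N(d₁) − D·e^(−rT)·N(d₂)
   = 56.6604·0.987051 − 18.5207·0.723492·0.925335 = 43.527598
B₀ = V₀ − E₀ = 56.6604 − 43.527598 = 13.132802

B0=13.1328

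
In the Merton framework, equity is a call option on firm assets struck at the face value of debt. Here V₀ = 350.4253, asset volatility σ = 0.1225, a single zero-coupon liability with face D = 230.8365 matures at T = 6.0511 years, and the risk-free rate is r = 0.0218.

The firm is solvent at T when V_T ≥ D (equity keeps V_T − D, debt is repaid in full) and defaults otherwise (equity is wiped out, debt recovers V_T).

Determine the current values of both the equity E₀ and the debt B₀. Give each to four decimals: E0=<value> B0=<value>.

d₁ = [ln(V₀/D) + (r + σ²/2)T] / (σ√T)
   = [ln(350.4253/230.8365) + (0.0218 + 0.5·0.1225²)·6.0511] / (0.1225·√6.0511)
   = [0.417438 + 0.177316] / 0.301338 = 1.973714
d₂ = d₁ − σ√T = 1.973714 − 0.301338 = 1.672376
N(d₁) = 0.975793,  N(d₂) = 0.952775,  e^(−rT) = 0.876416
E₀ = V₀·N(d₁) − D·e^(−rT)·N(d₂)
   = 350.4253·0.975793 − 230.8365·0.876416·0.952775 = 149.187666
B₀ = V₀ − E₀ = 350.4253 − 149.187666 = 201.237634

E0=149.1877 B0=201.2376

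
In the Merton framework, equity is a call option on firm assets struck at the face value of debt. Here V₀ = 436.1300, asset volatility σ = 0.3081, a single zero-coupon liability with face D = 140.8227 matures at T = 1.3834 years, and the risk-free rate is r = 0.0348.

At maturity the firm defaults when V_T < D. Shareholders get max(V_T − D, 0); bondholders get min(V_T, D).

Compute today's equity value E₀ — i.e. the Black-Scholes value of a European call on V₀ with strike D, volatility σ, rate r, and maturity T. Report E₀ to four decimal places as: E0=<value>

d₁ = [ln(V₀/D) + (r + σ²/2)T] / (σ√T)
   = [ln(436.1300/140.8227) + (0.0348 + 0.5·0.3081²)·1.3834] / (0.3081·√1.3834)
   = [1.130439 + 0.113802] / 0.362381 = 3.433515
d₂ = d₁ − σ√T = 3.433515 − 0.362381 = 3.071134
N(d₁) = 0.999702,  N(d₂) = 0.998934,  e^(−rT) = 0.952998
E₀ = V₀·N(d₁) − D·e^(−rT)·N(d₂)
   = 436.1300·0.999702 − 140.8227·0.952998·0.998934 = 301.939396

E0=301.9394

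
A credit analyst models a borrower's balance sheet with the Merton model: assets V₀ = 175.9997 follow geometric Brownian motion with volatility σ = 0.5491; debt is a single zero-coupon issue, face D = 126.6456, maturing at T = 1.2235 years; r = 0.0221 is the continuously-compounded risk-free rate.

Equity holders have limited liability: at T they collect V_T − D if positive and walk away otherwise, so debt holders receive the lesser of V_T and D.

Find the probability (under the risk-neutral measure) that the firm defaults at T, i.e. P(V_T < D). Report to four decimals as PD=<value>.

PD=0.3887

d₁ = [ln(V₀/D) + (r + σ²/2)T] / (σ√T)
   = [ln(175.9997/126.6456) + (0.0221 + 0.5·0.5491²)·1.2235] / (0.5491·√1.2235)
   = [0.329090 + 0.211489] / 0.607370 = 0.890031
d₂ = d₁ − σ√T = 0.890031 − 0.607370 = 0.282661
risk-neutral PD = N(−d₂) = N(-0.282661) = 0.388718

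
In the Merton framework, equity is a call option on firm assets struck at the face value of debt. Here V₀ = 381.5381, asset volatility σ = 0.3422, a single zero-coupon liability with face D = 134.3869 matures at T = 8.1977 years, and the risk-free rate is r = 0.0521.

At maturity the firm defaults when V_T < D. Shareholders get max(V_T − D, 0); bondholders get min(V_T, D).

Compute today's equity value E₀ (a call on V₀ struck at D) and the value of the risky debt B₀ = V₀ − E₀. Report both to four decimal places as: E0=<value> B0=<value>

E0=298.6703 B0=82.8678

d₁ = [ln(V₀/D) + (r + σ²/2)T] / (σ√T)
   = [ln(381.5381/134.3869) + (0.0521 + 0.5·0.3422²)·8.1977] / (0.3422·√8.1977)
   = [1.043488 + 0.907079] / 0.979774 = 1.990833
d₂ = d₁ − σ√T = 1.990833 − 0.979774 = 1.011059
N(d₁) = 0.976750,  N(d₂) = 0.844006,  e^(−rT) = 0.652398
E₀ = V₀·N(d₁) − D·e^(−rT)·N(d₂)
   = 381.5381·0.976750 − 134.3869·0.652398·0.844006 = 298.670307
B₀ = V₀ − E₀ = 381.5381 − 298.670307 = 82.867793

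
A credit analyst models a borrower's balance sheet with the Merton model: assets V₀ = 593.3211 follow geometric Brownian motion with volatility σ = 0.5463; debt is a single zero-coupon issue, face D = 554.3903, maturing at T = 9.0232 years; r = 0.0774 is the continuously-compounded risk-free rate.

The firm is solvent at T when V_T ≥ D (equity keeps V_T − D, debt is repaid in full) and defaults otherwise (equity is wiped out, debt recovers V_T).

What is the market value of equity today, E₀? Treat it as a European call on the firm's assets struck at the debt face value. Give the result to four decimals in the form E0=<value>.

E0=434.8273

d₁ = [ln(V₀/D) + (r + σ²/2)T] / (σ√T)
   = [ln(593.3211/554.3903) + (0.0774 + 0.5·0.5463²)·9.0232] / (0.5463·√9.0232)
   = [0.067867 + 2.044854] / 1.641011 = 1.287451
d₂ = d₁ − σ√T = 1.287451 − 1.641011 = -0.353560
N(d₁) = 0.901031,  N(d₂) = 0.361834,  e^(−rT) = 0.497383
E₀ = V₀·N(d₁) − D·e^(−rT)·N(d₂)
   = 593.3211·0.901031 − 554.3903·0.497383·0.361834 = 434.827278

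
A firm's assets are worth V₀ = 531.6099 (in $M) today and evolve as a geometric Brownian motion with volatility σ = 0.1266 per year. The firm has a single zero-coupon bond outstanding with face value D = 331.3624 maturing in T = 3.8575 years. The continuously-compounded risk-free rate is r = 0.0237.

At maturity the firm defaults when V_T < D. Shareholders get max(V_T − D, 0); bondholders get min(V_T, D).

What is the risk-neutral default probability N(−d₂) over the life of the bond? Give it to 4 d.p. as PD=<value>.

PD=0.0160

d₁ = [ln(V₀/D) + (r + σ²/2)T] / (σ√T)
   = [ln(531.6099/331.3624) + (0.0237 + 0.5·0.1266²)·3.8575] / (0.1266·√3.8575)
   = [0.472697 + 0.122336] / 0.248649 = 2.393065
d₂ = d₁ − σ√T = 2.393065 − 0.248649 = 2.144416
risk-neutral PD = N(−d₂) = N(-2.144416) = 0.016000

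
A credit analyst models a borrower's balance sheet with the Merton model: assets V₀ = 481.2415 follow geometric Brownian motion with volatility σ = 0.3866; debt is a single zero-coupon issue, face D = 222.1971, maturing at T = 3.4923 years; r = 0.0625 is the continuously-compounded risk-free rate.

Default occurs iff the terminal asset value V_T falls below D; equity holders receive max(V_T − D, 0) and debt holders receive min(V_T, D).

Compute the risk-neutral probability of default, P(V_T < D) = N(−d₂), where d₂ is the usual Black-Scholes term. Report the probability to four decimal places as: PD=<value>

PD=0.1561

d₁ = [ln(V₀/D) + (r + σ²/2)T] / (σ√T)
   = [ln(481.2415/222.1971) + (0.0625 + 0.5·0.3866²)·3.4923] / (0.3866·√3.4923)
   = [0.772804 + 0.479248] / 0.722466 = 1.733025
d₂ = d₁ − σ√T = 1.733025 − 0.722466 = 1.010558
risk-neutral PD = N(−d₂) = N(-1.010558) = 0.156114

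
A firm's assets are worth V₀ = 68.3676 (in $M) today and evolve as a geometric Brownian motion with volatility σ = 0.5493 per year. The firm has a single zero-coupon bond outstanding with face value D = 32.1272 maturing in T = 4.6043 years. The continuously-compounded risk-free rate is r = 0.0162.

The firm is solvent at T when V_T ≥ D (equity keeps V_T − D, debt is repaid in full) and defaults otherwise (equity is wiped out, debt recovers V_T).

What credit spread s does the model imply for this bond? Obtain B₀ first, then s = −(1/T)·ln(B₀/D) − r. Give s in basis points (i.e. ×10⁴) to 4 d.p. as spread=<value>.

spread=567.0261

d₁ = [ln(V₀/D) + (r + σ²/2)T] / (σ√T)
   = [ln(68.3676/32.1272) + (0.0162 + 0.5·0.5493²)·4.6043] / (0.5493·√4.6043)
   = [0.755196 + 0.769219] / 1.178668 = 1.293337
d₂ = d₁ − σ√T = 1.293337 − 1.178668 = 0.114669
N(d₁) = 0.902053,  N(d₂) = 0.545646,  e^(−rT) = 0.928124
E₀ = V₀·N(d₁) − D·e^(−rT)·N(d₂)
   = 68.3676·0.902053 − 32.1272·0.928124·0.545646 = 45.401079
B₀ = V₀ − E₀ = 68.3676 − 45.401079 = 22.966521
spread = −(1/T)·ln(B₀/D) − r = −(1/4.6043)·ln(22.966521/32.1272) − 0.0162 = 0.05670261
in basis points: 0.05670261 × 10⁴ = 567.0261 bp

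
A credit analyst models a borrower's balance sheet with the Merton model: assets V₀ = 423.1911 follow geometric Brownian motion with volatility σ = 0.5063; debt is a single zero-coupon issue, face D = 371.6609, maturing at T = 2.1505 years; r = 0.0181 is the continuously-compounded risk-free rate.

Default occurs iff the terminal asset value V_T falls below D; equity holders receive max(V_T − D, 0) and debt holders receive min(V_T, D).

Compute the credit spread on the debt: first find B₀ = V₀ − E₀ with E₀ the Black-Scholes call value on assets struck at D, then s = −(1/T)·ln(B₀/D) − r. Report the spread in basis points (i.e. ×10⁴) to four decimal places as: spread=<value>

d₁ = [ln(V₀/D) + (r + σ²/2)T] / (σ√T)
   = [ln(423.1911/371.6609) + (0.0181 + 0.5·0.5063²)·2.1505] / (0.5063·√2.1505)
   = [0.129842 + 0.314553] / 0.742468 = 0.598538
d₂ = d₁ − σ√T = 0.598538 − 0.742468 = -0.143930
N(d₁) = 0.725260,  N(d₂) = 0.442778,  e^(−rT) = 0.961824
E₀ = V₀·N(d₁) − D·e^(−rT)·N(d₂)
   = 423.1911·0.725260 − 371.6609·0.961824·0.442778 = 148.642524
B₀ = V₀ − E₀ = 423.1911 − 148.642524 = 274.548576
spread = −(1/T)·ln(B₀/D) − r = −(1/2.1505)·ln(274.548576/371.6609) − 0.0181 = 0.12272942
in basis points: 0.12272942 × 10⁴ = 1227.2942 bp

spread=1227.2942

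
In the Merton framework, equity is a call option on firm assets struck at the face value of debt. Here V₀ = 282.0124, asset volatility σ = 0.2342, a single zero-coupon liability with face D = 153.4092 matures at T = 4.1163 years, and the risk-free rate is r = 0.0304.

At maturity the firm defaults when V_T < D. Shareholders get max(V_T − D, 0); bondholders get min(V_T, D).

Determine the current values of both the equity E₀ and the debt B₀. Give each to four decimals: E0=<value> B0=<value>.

d₁ = [ln(V₀/D) + (r + σ²/2)T] / (σ√T)
   = [ln(282.0124/153.4092) + (0.0304 + 0.5·0.2342²)·4.1163] / (0.2342·√4.1163)
   = [0.608842 + 0.238024] / 0.475161 = 1.782274
d₂ = d₁ − σ√T = 1.782274 − 0.475161 = 1.307114
N(d₁) = 0.962648,  N(d₂) = 0.904413,  e^(−rT) = 0.882377
E₀ = V₀·N(d₁) − D·e^(−rT)·N(d₂)
   = 282.0124·0.962648 − 153.4092·0.882377·0.904413 = 149.052924
B₀ = V₀ − E₀ = 282.0124 − 149.052924 = 132.959476

E0=149.0529 B0=132.9595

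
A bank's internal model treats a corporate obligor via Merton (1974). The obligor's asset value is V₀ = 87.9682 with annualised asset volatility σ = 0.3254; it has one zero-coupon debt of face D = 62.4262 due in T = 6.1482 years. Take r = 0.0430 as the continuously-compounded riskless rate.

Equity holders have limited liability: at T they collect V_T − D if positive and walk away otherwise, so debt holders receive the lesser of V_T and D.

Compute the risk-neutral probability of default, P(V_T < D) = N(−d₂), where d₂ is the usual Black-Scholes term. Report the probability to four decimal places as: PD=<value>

PD=0.3634

d₁ = [ln(V₀/D) + (r + σ²/2)T] / (σ√T)
   = [ln(87.9682/62.4262) + (0.0430 + 0.5·0.3254²)·6.1482] / (0.3254·√6.1482)
   = [0.342990 + 0.589874] / 0.806848 = 1.156184
d₂ = d₁ − σ√T = 1.156184 − 0.806848 = 0.349337
risk-neutral PD = N(−d₂) = N(-0.349337) = 0.363418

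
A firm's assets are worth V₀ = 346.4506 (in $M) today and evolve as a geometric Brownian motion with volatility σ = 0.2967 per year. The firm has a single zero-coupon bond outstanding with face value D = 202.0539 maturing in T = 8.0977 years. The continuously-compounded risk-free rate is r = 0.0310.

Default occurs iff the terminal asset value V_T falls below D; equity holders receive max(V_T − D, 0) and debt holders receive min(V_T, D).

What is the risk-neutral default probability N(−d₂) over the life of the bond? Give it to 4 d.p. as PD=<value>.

PD=0.3037

d₁ = [ln(V₀/D) + (r + σ²/2)T] / (σ√T)
   = [ln(346.4506/202.0539) + (0.0310 + 0.5·0.2967²)·8.0977] / (0.2967·√8.0977)
   = [0.539206 + 0.607453] / 0.844303 = 1.358112
d₂ = d₁ − σ√T = 1.358112 − 0.844303 = 0.513809
risk-neutral PD = N(−d₂) = N(-0.513809) = 0.303693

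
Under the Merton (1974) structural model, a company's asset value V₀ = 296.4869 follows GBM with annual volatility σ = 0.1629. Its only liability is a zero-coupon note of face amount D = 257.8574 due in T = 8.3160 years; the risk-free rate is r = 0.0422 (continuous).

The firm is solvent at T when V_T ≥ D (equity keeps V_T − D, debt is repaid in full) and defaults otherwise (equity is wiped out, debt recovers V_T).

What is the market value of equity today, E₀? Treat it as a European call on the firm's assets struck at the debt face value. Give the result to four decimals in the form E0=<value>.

E0=123.1421

d₁ = [ln(V₀/D) + (r + σ²/2)T] / (σ√T)
   = [ln(296.4869/257.8574) + (0.0422 + 0.5·0.1629²)·8.3160] / (0.1629·√8.3160)
   = [0.139596 + 0.461274] / 0.469762 = 1.279093
d₂ = d₁ − σ√T = 1.279093 − 0.469762 = 0.809331
N(d₁) = 0.899568,  N(d₂) = 0.790837,  e^(−rT) = 0.704029
E₀ = V₀·N(d₁) − D·e^(−rT)·N(d₂)
   = 296.4869·0.899568 − 257.8574·0.704029·0.790837 = 123.142093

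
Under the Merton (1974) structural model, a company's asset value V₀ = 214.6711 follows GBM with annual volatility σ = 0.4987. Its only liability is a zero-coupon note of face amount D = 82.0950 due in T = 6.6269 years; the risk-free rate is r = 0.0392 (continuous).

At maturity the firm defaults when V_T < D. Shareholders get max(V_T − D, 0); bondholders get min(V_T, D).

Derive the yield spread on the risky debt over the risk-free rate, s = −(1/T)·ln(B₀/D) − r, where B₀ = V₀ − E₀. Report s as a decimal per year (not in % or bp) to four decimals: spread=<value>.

d₁ = [ln(V₀/D) + (r + σ²/2)T] / (σ√T)
   = [ln(214.6711/82.0950) + (0.0392 + 0.5·0.4987²)·6.6269] / (0.4987·√6.6269)
   = [0.961230 + 1.083835] / 1.283792 = 1.592988
d₂ = d₁ − σ√T = 1.592988 − 1.283792 = 0.309196
N(d₁) = 0.944419,  N(d₂) = 0.621414,  e^(−rT) = 0.771225
E₀ = V₀·N(d₁) − D·e^(−rT)·N(d₂)
   = 214.6711·0.944419 − 82.0950·0.771225·0.621414 = 163.395323
B₀ = V₀ − E₀ = 214.6711 − 163.395323 = 51.275777
spread = −(1/T)·ln(B₀/D) − r = −(1/6.6269)·ln(51.275777/82.0950) − 0.0392 = 0.03182245

spread=0.0318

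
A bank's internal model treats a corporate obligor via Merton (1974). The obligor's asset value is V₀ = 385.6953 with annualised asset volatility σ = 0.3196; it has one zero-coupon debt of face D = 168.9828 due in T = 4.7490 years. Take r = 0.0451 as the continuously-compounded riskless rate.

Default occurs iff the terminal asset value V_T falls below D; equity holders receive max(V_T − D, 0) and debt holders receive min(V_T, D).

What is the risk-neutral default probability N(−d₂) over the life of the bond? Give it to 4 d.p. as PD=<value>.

PD=0.1263

d₁ = [ln(V₀/D) + (r + σ²/2)T] / (σ√T)
   = [ln(385.6953/168.9828) + (0.0451 + 0.5·0.3196²)·4.7490] / (0.3196·√4.7490)
   = [0.825251 + 0.456721] / 0.696479 = 1.840648
d₂ = d₁ − σ√T = 1.840648 − 0.696479 = 1.144169
risk-neutral PD = N(−d₂) = N(-1.144169) = 0.126277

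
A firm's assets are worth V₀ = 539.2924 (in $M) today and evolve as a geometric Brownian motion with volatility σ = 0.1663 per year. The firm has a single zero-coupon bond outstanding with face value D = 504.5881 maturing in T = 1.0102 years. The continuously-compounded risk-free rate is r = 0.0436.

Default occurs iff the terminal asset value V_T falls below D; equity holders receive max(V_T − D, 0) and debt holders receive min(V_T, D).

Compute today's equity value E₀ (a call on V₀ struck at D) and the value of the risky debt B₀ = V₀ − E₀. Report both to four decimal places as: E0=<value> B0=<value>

E0=69.4232 B0=469.8692

d₁ = [ln(V₀/D) + (r + σ²/2)T] / (σ√T)
   = [ln(539.2924/504.5881) + (0.0436 + 0.5·0.1663²)·1.0102] / (0.1663·√1.0102)
   = [0.066515 + 0.058014] / 0.167146 = 0.745032
d₂ = d₁ − σ√T = 0.745032 − 0.167146 = 0.577886
N(d₁) = 0.771874,  N(d₂) = 0.718329,  e^(−rT) = 0.956911
E₀ = V₀·N(d₁) − D·e^(−rT)·N(d₂)
   = 539.2924·0.771874 − 504.5881·0.956911·0.718329 = 69.423183
B₀ = V₀ − E₀ = 539.2924 − 69.423183 = 469.869217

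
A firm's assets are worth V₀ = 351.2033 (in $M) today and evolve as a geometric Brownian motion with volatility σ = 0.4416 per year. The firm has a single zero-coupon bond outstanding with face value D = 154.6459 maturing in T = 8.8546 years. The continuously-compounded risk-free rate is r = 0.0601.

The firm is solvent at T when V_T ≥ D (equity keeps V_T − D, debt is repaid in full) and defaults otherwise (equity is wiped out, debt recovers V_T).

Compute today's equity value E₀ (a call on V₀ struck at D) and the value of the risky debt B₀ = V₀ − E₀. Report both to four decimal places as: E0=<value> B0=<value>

d₁ = [ln(V₀/D) + (r + σ²/2)T] / (σ√T)
   = [ln(351.2033/154.6459) + (0.0601 + 0.5·0.4416²)·8.8546] / (0.4416·√8.8546)
   = [0.820227 + 1.395532] / 1.314055 = 1.686200
d₂ = d₁ − σ√T = 1.686200 − 1.314055 = 0.372145
N(d₁) = 0.954121,  N(d₂) = 0.645107,  e^(−rT) = 0.587334
E₀ = V₀·N(d₁) − D·e^(−rT)·N(d₂)
   = 351.2033·0.954121 − 154.6459·0.587334·0.645107 = 276.496218
B₀ = V₀ − E₀ = 351.2033 − 276.496218 = 74.707082

E0=276.4962 B0=74.7071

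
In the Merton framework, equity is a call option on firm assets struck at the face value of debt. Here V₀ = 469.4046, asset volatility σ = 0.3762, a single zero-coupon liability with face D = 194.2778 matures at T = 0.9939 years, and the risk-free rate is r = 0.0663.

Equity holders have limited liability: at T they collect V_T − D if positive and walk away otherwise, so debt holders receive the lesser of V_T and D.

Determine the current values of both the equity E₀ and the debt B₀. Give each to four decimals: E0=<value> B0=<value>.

E0=287.7146 B0=181.6900

d₁ = [ln(V₀/D) + (r + σ²/2)T] / (σ√T)
   = [ln(469.4046/194.2778) + (0.0663 + 0.5·0.3762²)·0.9939] / (0.3762·√0.9939)
   = [0.882176 + 0.136227] / 0.375051 = 2.715374
d₂ = d₁ − σ√T = 2.715374 − 0.375051 = 2.340323
N(d₁) = 0.996690,  N(d₂) = 0.990366,  e^(−rT) = 0.936229
E₀ = V₀·N(d₁) − D·e^(−rT)·N(d₂)
   = 469.4046·0.996690 − 194.2778·0.936229·0.990366 = 287.714637
B₀ = V₀ − E₀ = 469.4046 − 287.714637 = 181.689963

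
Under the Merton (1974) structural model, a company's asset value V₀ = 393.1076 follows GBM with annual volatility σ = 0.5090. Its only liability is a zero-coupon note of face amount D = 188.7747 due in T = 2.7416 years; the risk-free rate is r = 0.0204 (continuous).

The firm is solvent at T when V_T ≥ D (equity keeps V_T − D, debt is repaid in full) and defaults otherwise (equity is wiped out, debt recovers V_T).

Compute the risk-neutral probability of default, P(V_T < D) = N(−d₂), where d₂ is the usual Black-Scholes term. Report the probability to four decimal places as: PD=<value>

d₁ = [ln(V₀/D) + (r + σ²/2)T] / (σ√T)
   = [ln(393.1076/188.7747) + (0.0204 + 0.5·0.5090²)·2.7416] / (0.5090·√2.7416)
   = [0.733529 + 0.411077] / 0.842791 = 1.358114
d₂ = d₁ − σ√T = 1.358114 − 0.842791 = 0.515323
risk-neutral PD = N(−d₂) = N(-0.515323) = 0.303164

PD=0.3032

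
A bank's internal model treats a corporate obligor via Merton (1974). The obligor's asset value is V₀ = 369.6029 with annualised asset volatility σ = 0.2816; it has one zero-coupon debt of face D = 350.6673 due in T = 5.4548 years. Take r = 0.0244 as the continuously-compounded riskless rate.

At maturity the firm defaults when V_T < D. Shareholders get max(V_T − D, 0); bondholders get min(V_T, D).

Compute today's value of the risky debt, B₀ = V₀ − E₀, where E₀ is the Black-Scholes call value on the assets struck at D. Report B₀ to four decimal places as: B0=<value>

B0=247.7822

d₁ = [ln(V₀/D) + (r + σ²/2)T] / (σ√T)
   = [ln(369.6029/350.6673) + (0.0244 + 0.5·0.2816²)·5.4548] / (0.2816·√5.4548)
   = [0.052591 + 0.349376] / 0.657691 = 0.611179
d₂ = d₁ − σ√T = 0.611179 − 0.657691 = -0.046512
N(d₁) = 0.729460,  N(d₂) = 0.481451,  e^(−rT) = 0.875380
E₀ = V₀·N(d₁) − D·e^(−rT)·N(d₂)
   = 369.6029·0.729460 − 350.6673·0.875380·0.481451 = 121.820687
B₀ = V₀ − E₀ = 369.6029 − 121.820687 = 247.782213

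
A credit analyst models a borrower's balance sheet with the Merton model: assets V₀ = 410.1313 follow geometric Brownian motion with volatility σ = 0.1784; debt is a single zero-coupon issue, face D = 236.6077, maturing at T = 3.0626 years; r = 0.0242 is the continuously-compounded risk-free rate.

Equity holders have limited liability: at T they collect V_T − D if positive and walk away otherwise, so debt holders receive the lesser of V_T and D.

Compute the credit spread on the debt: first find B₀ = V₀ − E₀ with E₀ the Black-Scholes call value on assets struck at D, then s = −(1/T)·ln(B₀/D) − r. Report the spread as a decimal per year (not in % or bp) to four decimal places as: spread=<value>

d₁ = [ln(V₀/D) + (r + σ²/2)T] / (σ√T)
   = [ln(410.1313/236.6077) + (0.0242 + 0.5·0.1784²)·3.0626] / (0.1784·√3.0626)
   = [0.550074 + 0.122851] / 0.312205 = 2.155393
d₂ = d₁ − σ√T = 2.155393 − 0.312205 = 1.843188
N(d₁) = 0.984434,  N(d₂) = 0.967349,  e^(−rT) = 0.928565
E₀ = V₀·N(d₁) − D·e^(−rT)·N(d₂)
   = 410.1313·0.984434 − 236.6077·0.928565·0.967349 = 191.215321
B₀ = V₀ − E₀ = 410.1313 − 191.215321 = 218.915979
spread = −(1/T)·ln(B₀/D) − r = −(1/3.0626)·ln(218.915979/236.6077) − 0.0242 = 0.00117566

spread=0.0012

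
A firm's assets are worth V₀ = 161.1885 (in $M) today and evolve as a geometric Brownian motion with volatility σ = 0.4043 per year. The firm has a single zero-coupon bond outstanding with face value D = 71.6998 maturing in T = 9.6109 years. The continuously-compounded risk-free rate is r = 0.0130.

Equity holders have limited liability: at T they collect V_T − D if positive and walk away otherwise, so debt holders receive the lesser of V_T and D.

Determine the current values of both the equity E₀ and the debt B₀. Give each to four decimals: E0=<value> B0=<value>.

E0=112.8558 B0=48.3327

d₁ = [ln(V₀/D) + (r + σ²/2)T] / (σ√T)
   = [ln(161.1885/71.6998) + (0.0130 + 0.5·0.4043²)·9.6109] / (0.4043·√9.6109)
   = [0.810087 + 0.910433] / 1.253389 = 1.372695
d₂ = d₁ − σ√T = 1.372695 − 1.253389 = 0.119306
N(d₁) = 0.915076,  N(d₂) = 0.547483,  e^(−rT) = 0.882548
E₀ = V₀·N(d₁) − D·e^(−rT)·N(d₂)
   = 161.1885·0.915076 − 71.6998·0.882548·0.547483 = 112.855827
B₀ = V₀ − E₀ = 161.1885 − 112.855827 = 48.332673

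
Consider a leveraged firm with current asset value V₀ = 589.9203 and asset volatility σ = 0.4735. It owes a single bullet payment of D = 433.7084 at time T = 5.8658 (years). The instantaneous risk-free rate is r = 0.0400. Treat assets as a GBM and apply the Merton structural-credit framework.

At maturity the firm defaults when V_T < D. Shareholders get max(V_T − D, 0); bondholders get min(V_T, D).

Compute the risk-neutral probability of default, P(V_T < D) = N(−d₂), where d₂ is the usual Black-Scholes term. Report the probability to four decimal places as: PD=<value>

d₁ = [ln(V₀/D) + (r + σ²/2)T] / (σ√T)
   = [ln(589.9203/433.7084) + (0.0400 + 0.5·0.4735²)·5.8658] / (0.4735·√5.8658)
   = [0.307615 + 0.892195] / 1.146789 = 1.046234
d₂ = d₁ − σ√T = 1.046234 − 1.146789 = -0.100555
risk-neutral PD = N(−d₂) = N(0.100555) = 0.540048

PD=0.5400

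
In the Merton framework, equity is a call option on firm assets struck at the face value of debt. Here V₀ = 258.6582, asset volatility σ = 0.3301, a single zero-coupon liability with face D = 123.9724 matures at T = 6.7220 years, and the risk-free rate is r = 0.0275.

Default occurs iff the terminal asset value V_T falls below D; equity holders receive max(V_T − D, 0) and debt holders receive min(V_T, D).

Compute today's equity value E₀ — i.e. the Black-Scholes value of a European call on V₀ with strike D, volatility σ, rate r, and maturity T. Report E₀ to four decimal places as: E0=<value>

d₁ = [ln(V₀/D) + (r + σ²/2)T] / (σ√T)
   = [ln(258.6582/123.9724) + (0.0275 + 0.5·0.3301²)·6.7220] / (0.3301·√6.7220)
   = [0.735449 + 0.551090] / 0.855844 = 1.503239
d₂ = d₁ − σ√T = 1.503239 − 0.855844 = 0.647394
N(d₁) = 0.933611,  N(d₂) = 0.741312,  e^(−rT) = 0.831225
E₀ = V₀·N(d₁) − D·e^(−rT)·N(d₂)
   = 258.6582·0.933611 − 123.9724·0.831225·0.741312 = 165.094832

E0=165.0948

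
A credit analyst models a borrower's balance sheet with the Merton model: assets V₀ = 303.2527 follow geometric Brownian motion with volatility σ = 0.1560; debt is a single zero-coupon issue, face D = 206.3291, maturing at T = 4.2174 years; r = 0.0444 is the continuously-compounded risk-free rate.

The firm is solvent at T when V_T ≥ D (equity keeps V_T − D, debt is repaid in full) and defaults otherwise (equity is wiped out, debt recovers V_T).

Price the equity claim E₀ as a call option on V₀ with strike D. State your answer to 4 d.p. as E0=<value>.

d₁ = [ln(V₀/D) + (r + σ²/2)T] / (σ√T)
   = [ln(303.2527/206.3291) + (0.0444 + 0.5·0.1560²)·4.2174] / (0.1560·√4.2174)
   = [0.385094 + 0.238570] / 0.320366 = 1.946720
d₂ = d₁ − σ√T = 1.946720 − 0.320366 = 1.626354
N(d₁) = 0.974216,  N(d₂) = 0.948063,  e^(−rT) = 0.829234
E₀ = V₀·N(d₁) − D·e^(−rT)·N(d₂)
   = 303.2527·0.974216 − 206.3291·0.829234·0.948063 = 133.224631

E0=133.2246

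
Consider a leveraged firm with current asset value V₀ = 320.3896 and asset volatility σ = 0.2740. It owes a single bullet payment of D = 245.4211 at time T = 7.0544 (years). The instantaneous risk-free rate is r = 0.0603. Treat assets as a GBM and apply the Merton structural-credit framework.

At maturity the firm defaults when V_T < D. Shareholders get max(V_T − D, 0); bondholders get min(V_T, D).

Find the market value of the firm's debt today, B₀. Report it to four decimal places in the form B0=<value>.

B0=145.9154

d₁ = [ln(V₀/D) + (r + σ²/2)T] / (σ√T)
   = [ln(320.3896/245.4211) + (0.0603 + 0.5·0.2740²)·7.0544] / (0.2740·√7.0544)
   = [0.266562 + 0.690188] / 0.727747 = 1.314674
d₂ = d₁ − σ√T = 1.314674 − 0.727747 = 0.586927
N(d₁) = 0.905690,  N(d₂) = 0.721374,  e^(−rT) = 0.653521
E₀ = V₀·N(d₁) − D·e^(−rT)·N(d₂)
   = 320.3896·0.905690 − 245.4211·0.653521·0.721374 = 174.474161
B₀ = V₀ − E₀ = 320.3896 − 174.474161 = 145.915439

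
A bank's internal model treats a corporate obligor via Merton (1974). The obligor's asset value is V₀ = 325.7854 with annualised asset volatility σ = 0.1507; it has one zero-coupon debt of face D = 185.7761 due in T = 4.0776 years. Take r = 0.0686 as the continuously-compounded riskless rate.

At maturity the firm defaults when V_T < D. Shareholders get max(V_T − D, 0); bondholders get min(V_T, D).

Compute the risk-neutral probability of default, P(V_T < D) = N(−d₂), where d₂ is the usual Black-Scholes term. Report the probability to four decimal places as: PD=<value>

PD=0.0045

d₁ = [ln(V₀/D) + (r + σ²/2)T] / (σ√T)
   = [ln(325.7854/185.7761) + (0.0686 + 0.5·0.1507²)·4.0776] / (0.1507·√4.0776)
   = [0.561697 + 0.326026] / 0.304310 = 2.917169
d₂ = d₁ − σ√T = 2.917169 − 0.304310 = 2.612859
risk-neutral PD = N(−d₂) = N(-2.612859) = 0.004489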